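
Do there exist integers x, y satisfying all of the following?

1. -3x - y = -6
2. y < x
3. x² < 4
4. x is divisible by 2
No

A contradictory subset is {-3x - y = -6, y < x, x² < 4}. No integer assignment can satisfy these jointly:

  - -3x - y = -6: is a linear equation tying the variables together
  - y < x: bounds one variable relative to another variable
  - x² < 4: restricts x to |x| ≤ 1

Propagating the comparison: y < x and x ≤ 1 give y ≤ 0. Range argument: with x ∈ [-1, 1], y ∈ [−∞, 0], the left side of the equation is at least -3, but the right side is -6 < -3. No integer solution exists.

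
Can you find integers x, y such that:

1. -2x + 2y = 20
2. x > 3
Yes

Take x = 4, y = 14. Substituting into each constraint:
  (1) -2(4) + 2(14) = 20 ✓
  (2) 4 > 3 ✓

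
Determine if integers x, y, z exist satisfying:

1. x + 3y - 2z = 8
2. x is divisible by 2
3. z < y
Yes

Take x = 0, y = 6, z = 5. Substituting into each constraint:
  (1) 0 + 3(6) - 2(5) = 8 ✓
  (2) 0 = 2 × 0, remainder 0 ✓
  (3) 5 < 6 ✓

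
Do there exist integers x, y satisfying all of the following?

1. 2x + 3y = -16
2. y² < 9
Yes

Take x = -8, y = 0. Substituting into each constraint:
  (1) 2(-8) + 3(0) = -16 ✓
  (2) y² = (0)² = 0, and 0 < 9 ✓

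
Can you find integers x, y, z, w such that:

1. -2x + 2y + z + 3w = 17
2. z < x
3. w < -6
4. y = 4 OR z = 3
Yes

Take x = 4, y = 23, z = 3, w = -8. Substituting into each constraint:
  (1) -2(4) + 2(23) + 3 + 3(-8) = 17 ✓
  (2) 3 < 4 ✓
  (3) -8 < -6 ✓
  (4) z = 3, target 3 ✓ (second branch holds)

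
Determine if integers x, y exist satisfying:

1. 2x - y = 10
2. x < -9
Yes

Take x = -10, y = -30. Substituting into each constraint:
  (1) 2(-10) + 30 = 10 ✓
  (2) -10 < -9 ✓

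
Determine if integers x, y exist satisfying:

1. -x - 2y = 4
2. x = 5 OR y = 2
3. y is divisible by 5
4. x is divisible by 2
No

A contradictory subset is {-x - 2y = 4, x = 5 OR y = 2, y is divisible by 5}. No integer assignment can satisfy these jointly:

  - -x - 2y = 4: is a linear equation tying the variables together
  - x = 5 OR y = 2: forces a choice: either x = 5 or y = 2
  - y is divisible by 5: restricts y to multiples of 5

Split on the disjunction (x = 5 OR y = 2):
  • If x = 5: with x = 5, writing y = 5y', every remaining term of the linear equation is divisible by 10, so the left side is ≡ 0 (mod 10); but the right side 9 ≡ 9 (mod 10). No integers can satisfy it.
  • If y = 2: this contradicts the divisibility constraint — 2 is not a multiple of 5.
Both branches are infeasible, so the system has no integer solution.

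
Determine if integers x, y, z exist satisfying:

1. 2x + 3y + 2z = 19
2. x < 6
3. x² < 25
Yes

Take x = 2, y = 5, z = 0. Substituting into each constraint:
  (1) 2(2) + 3(5) + 2(0) = 19 ✓
  (2) 2 < 6 ✓
  (3) x² = (2)² = 4, and 4 < 25 ✓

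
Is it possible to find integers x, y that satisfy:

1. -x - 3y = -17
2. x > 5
Yes

Take x = 17, y = 0. Substituting into each constraint:
  (1) (-17) - 3(0) = -17 ✓
  (2) 17 > 5 ✓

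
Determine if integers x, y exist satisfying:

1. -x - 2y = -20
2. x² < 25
Yes

Take x = 0, y = 10. Substituting into each constraint:
  (1) 0 - 2(10) = -20 ✓
  (2) x² = (0)² = 0, and 0 < 25 ✓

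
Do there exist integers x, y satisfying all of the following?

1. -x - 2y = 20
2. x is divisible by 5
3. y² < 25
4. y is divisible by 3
Yes

Take x = -20, y = 0. Substituting into each constraint:
  (1) 20 - 2(0) = 20 ✓
  (2) -20 = 5 × -4, remainder 0 ✓
  (3) y² = (0)² = 0, and 0 < 25 ✓
  (4) 0 = 3 × 0, remainder 0 ✓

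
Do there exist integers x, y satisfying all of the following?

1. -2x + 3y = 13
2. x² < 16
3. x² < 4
Yes

Take x = 1, y = 5. Substituting into each constraint:
  (1) -2(1) + 3(5) = 13 ✓
  (2) x² = (1)² = 1, and 1 < 16 ✓
  (3) x² = (1)² = 1, and 1 < 4 ✓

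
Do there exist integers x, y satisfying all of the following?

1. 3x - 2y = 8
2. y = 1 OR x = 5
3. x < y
No

The full constraint system is jointly infeasible over the integers. Each constraint and what it forces:

  - 3x - 2y = 8: is a linear equation tying the variables together
  - y = 1 OR x = 5: forces a choice: either y = 1 or x = 5
  - x < y: bounds one variable relative to another variable

Split on the disjunction (y = 1 OR x = 5):
  • If y = 1: with y = 1, every remaining term of the linear equation is divisible by 3, so the left side is ≡ 0 (mod 3); but the right side 10 ≡ 1 (mod 3). No integers can satisfy it.
  • If x = 5: with x = 5, every remaining term of the linear equation is divisible by 2, so the left side is ≡ 0 (mod 2); but the right side -7 ≡ 1 (mod 2). No integers can satisfy it.
Both branches are infeasible, so the system has no integer solution.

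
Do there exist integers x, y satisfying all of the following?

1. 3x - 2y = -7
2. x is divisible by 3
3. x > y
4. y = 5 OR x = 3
No

A contradictory subset is {3x - 2y = -7, x > y, y = 5 OR x = 3}. No integer assignment can satisfy these jointly:

  - 3x - 2y = -7: is a linear equation tying the variables together
  - x > y: bounds one variable relative to another variable
  - y = 5 OR x = 3: forces a choice: either y = 5 or x = 3

Split on the disjunction (y = 5 OR x = 3):
  • If y = 5: the equation forces x = 1, giving (y, x) = (5, 1), which violates x > y.
  • If x = 3: the equation forces y = 8, giving (x, y) = (3, 8), which violates x > y.
Both branches are infeasible, so the system has no integer solution.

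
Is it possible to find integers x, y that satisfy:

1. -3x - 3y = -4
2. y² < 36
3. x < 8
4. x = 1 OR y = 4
No

Even the single constraint (-3x - 3y = -4) is infeasible over the integers.

  - -3x - 3y = -4: every term on the left is divisible by 3, so the LHS ≡ 0 (mod 3), but the RHS -4 is not — no integer solution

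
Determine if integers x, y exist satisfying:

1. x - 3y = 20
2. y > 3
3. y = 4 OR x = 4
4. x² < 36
No

A contradictory subset is {x - 3y = 20, y > 3, x² < 36}. No integer assignment can satisfy these jointly:

  - x - 3y = 20: is a linear equation tying the variables together
  - y > 3: bounds one variable relative to a constant
  - x² < 36: restricts x to |x| ≤ 5

Range argument: with x ∈ [-5, 5], y ∈ [4, ∞], the left side of the equation is at most -7, but the right side is 20 > -7. No integer solution exists.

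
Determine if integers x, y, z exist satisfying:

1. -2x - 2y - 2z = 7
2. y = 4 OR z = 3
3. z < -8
No

Even the single constraint (-2x - 2y - 2z = 7) is infeasible over the integers.

  - -2x - 2y - 2z = 7: every term on the left is divisible by 2, so the LHS ≡ 0 (mod 2), but the RHS 7 is not — no integer solution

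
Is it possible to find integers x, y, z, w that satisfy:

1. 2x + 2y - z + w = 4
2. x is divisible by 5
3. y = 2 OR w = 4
Yes

Take x = 0, y = 2, z = 0, w = 0. Substituting into each constraint:
  (1) 2(0) + 2(2) + 0 + 0 = 4 ✓
  (2) 0 = 5 × 0, remainder 0 ✓
  (3) y = 2, target 2 ✓ (first branch holds)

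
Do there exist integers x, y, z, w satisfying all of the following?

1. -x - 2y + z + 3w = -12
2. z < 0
Yes

Take x = 0, y = 7, z = -1, w = 1. Substituting into each constraint:
  (1) 0 - 2(7) + (-1) + 3(1) = -12 ✓
  (2) -1 < 0 ✓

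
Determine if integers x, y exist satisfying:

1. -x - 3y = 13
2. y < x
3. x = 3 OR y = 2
No

The full constraint system is jointly infeasible over the integers. Each constraint and what it forces:

  - -x - 3y = 13: is a linear equation tying the variables together
  - y < x: bounds one variable relative to another variable
  - x = 3 OR y = 2: forces a choice: either x = 3 or y = 2

Split on the disjunction (x = 3 OR y = 2):
  • If x = 3: with x = 3, every remaining term of the linear equation is divisible by 3, so the left side is ≡ 0 (mod 3); but the right side 16 ≡ 1 (mod 3). No integers can satisfy it.
  • If y = 2: the equation forces x = -19, giving (y, x) = (2, -19), which violates x > y.
Both branches are infeasible, so the system has no integer solution.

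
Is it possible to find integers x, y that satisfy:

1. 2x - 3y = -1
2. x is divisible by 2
Yes

Take x = -2, y = -1. Substituting into each constraint:
  (1) 2(-2) - 3(-1) = -1 ✓
  (2) -2 = 2 × -1, remainder 0 ✓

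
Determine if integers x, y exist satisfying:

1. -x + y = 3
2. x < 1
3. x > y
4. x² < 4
No

A contradictory subset is {-x + y = 3, x > y}. No integer assignment can satisfy these jointly:

  - -x + y = 3: is a linear equation tying the variables together
  - x > y: bounds one variable relative to another variable

From the equation, x − y = -3, i.e. x − y = -3; but x > y requires x − y ≥ 1. Contradiction.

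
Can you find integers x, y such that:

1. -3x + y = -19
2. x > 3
Yes

Take x = 7, y = 2. Substituting into each constraint:
  (1) -3(7) + 2 = -19 ✓
  (2) 7 > 3 ✓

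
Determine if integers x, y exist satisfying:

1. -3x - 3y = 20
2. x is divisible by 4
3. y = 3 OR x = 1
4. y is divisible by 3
No

Even the single constraint (-3x - 3y = 20) is infeasible over the integers.

  - -3x - 3y = 20: every term on the left is divisible by 3, so the LHS ≡ 0 (mod 3), but the RHS 20 is not — no integer solution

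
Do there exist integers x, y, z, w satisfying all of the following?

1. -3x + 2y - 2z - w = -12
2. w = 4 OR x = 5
Yes

Take x = 0, y = -4, z = 0, w = 4. Substituting into each constraint:
  (1) -3(0) + 2(-4) - 2(0) + (-4) = -12 ✓
  (2) w = 4, target 4 ✓ (first branch holds)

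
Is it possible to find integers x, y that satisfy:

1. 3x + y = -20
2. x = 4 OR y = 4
Yes

Take x = 4, y = -32. Substituting into each constraint:
  (1) 3(4) + (-32) = -20 ✓
  (2) x = 4, target 4 ✓ (first branch holds)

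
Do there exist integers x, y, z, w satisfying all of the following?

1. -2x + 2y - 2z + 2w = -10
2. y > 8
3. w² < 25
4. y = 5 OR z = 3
Yes

Take x = 11, y = 9, z = 3, w = 0. Substituting into each constraint:
  (1) -2(11) + 2(9) - 2(3) + 2(0) = -10 ✓
  (2) 9 > 8 ✓
  (3) w² = (0)² = 0, and 0 < 25 ✓
  (4) z = 3, target 3 ✓ (second branch holds)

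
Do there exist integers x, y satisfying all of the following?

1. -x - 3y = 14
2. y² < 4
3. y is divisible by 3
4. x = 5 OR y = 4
No

A contradictory subset is {-x - 3y = 14, y² < 4, x = 5 OR y = 4}. No integer assignment can satisfy these jointly:

  - -x - 3y = 14: is a linear equation tying the variables together
  - y² < 4: restricts y to |y| ≤ 1
  - x = 5 OR y = 4: forces a choice: either x = 5 or y = 4

Split on the disjunction (x = 5 OR y = 4):
  • If x = 5: with x = 5, every remaining term of the linear equation is divisible by 3, so the left side is ≡ 0 (mod 3); but the right side 19 ≡ 1 (mod 3). No integers can satisfy it.
  • If y = 4: this contradicts y² < 4, which requires |y| ≤ 1.
Both branches are infeasible, so the system has no integer solution.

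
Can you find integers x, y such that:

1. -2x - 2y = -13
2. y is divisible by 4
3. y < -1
No

Even the single constraint (-2x - 2y = -13) is infeasible over the integers.

  - -2x - 2y = -13: every term on the left is divisible by 2, so the LHS ≡ 0 (mod 2), but the RHS -13 is not — no integer solution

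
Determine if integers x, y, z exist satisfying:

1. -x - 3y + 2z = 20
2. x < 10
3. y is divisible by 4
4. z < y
Yes

Take x = -22, y = 0, z = -1. Substituting into each constraint:
  (1) 22 - 3(0) + 2(-1) = 20 ✓
  (2) -22 < 10 ✓
  (3) 0 = 4 × 0, remainder 0 ✓
  (4) -1 < 0 ✓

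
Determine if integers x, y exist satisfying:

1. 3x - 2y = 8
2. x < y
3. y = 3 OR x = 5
No

The full constraint system is jointly infeasible over the integers. Each constraint and what it forces:

  - 3x - 2y = 8: is a linear equation tying the variables together
  - x < y: bounds one variable relative to another variable
  - y = 3 OR x = 5: forces a choice: either y = 3 or x = 5

Split on the disjunction (y = 3 OR x = 5):
  • If y = 3: with y = 3, every remaining term of the linear equation is divisible by 3, so the left side is ≡ 0 (mod 3); but the right side 14 ≡ 2 (mod 3). No integers can satisfy it.
  • If x = 5: with x = 5, every remaining term of the linear equation is divisible by 2, so the left side is ≡ 0 (mod 2); but the right side -7 ≡ 1 (mod 2). No integers can satisfy it.
Both branches are infeasible, so the system has no integer solution.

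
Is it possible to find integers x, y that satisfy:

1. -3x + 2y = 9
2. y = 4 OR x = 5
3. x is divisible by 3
No

The full constraint system is jointly infeasible over the integers. Each constraint and what it forces:

  - -3x + 2y = 9: is a linear equation tying the variables together
  - y = 4 OR x = 5: forces a choice: either y = 4 or x = 5
  - x is divisible by 3: restricts x to multiples of 3

Split on the disjunction (y = 4 OR x = 5):
  • If y = 4: with y = 4, writing x = 3x', every remaining term of the linear equation is divisible by 9, so the left side is ≡ 0 (mod 9); but the right side 1 ≡ 1 (mod 9). No integers can satisfy it.
  • If x = 5: this contradicts the divisibility constraint — 5 is not a multiple of 3.
Both branches are infeasible, so the system has no integer solution.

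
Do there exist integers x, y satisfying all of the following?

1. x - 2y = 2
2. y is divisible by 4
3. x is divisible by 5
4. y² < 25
Yes

Take x = 10, y = 4. Substituting into each constraint:
  (1) 10 - 2(4) = 2 ✓
  (2) 4 = 4 × 1, remainder 0 ✓
  (3) 10 = 5 × 2, remainder 0 ✓
  (4) y² = (4)² = 16, and 16 < 25 ✓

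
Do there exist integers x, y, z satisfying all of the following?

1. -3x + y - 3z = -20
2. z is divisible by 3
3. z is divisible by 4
Yes

Take x = 7, y = 1, z = 0. Substituting into each constraint:
  (1) -3(7) + 1 - 3(0) = -20 ✓
  (2) 0 = 3 × 0, remainder 0 ✓
  (3) 0 = 4 × 0, remainder 0 ✓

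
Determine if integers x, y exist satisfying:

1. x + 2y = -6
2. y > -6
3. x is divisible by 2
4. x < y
Yes

Take x = -4, y = -1. Substituting into each constraint:
  (1) (-4) + 2(-1) = -6 ✓
  (2) -1 > -6 ✓
  (3) -4 = 2 × -2, remainder 0 ✓
  (4) -4 < -1 ✓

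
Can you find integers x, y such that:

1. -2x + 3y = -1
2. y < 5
Yes

Take x = 2, y = 1. Substituting into each constraint:
  (1) -2(2) + 3(1) = -1 ✓
  (2) 1 < 5 ✓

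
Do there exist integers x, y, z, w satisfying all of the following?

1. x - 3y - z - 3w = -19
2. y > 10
Yes

Take x = 0, y = 11, z = -14, w = 0. Substituting into each constraint:
  (1) 0 - 3(11) + 14 - 3(0) = -19 ✓
  (2) 11 > 10 ✓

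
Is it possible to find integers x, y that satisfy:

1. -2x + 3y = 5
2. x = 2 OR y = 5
Yes

Take x = 2, y = 3. Substituting into each constraint:
  (1) -2(2) + 3(3) = 5 ✓
  (2) x = 2, target 2 ✓ (first branch holds)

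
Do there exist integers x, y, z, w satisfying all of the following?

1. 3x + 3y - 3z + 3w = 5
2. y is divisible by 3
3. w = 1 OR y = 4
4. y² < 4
No

Even the single constraint (3x + 3y - 3z + 3w = 5) is infeasible over the integers.

  - 3x + 3y - 3z + 3w = 5: every term on the left is divisible by 3, so the LHS ≡ 0 (mod 3), but the RHS 5 is not — no integer solution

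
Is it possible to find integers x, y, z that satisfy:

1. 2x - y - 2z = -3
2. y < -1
Yes

Take x = 0, y = -3, z = 3. Substituting into each constraint:
  (1) 2(0) + 3 - 2(3) = -3 ✓
  (2) -3 < -1 ✓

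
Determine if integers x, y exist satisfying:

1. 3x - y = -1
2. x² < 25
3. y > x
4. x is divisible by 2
Yes

Take x = 0, y = 1. Substituting into each constraint:
  (1) 3(0) + (-1) = -1 ✓
  (2) x² = (0)² = 0, and 0 < 25 ✓
  (3) 1 > 0 ✓
  (4) 0 = 2 × 0, remainder 0 ✓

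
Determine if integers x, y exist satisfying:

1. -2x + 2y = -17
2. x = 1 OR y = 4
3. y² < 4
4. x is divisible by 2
No

Even the single constraint (-2x + 2y = -17) is infeasible over the integers.

  - -2x + 2y = -17: every term on the left is divisible by 2, so the LHS ≡ 0 (mod 2), but the RHS -17 is not — no integer solution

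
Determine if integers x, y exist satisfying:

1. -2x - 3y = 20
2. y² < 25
Yes

Take x = -10, y = 0. Substituting into each constraint:
  (1) -2(-10) - 3(0) = 20 ✓
  (2) y² = (0)² = 0, and 0 < 25 ✓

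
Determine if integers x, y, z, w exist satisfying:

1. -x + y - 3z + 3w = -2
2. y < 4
Yes

Take x = 0, y = -2, z = 0, w = 0. Substituting into each constraint:
  (1) 0 + (-2) - 3(0) + 3(0) = -2 ✓
  (2) -2 < 4 ✓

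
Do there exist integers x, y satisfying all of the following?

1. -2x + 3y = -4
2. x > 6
Yes

Take x = 8, y = 4. Substituting into each constraint:
  (1) -2(8) + 3(4) = -4 ✓
  (2) 8 > 6 ✓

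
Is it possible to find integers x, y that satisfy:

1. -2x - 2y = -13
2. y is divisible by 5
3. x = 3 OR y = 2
No

Even the single constraint (-2x - 2y = -13) is infeasible over the integers.

  - -2x - 2y = -13: every term on the left is divisible by 2, so the LHS ≡ 0 (mod 2), but the RHS -13 is not — no integer solution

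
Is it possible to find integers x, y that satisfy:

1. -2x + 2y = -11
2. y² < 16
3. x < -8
No

Even the single constraint (-2x + 2y = -11) is infeasible over the integers.

  - -2x + 2y = -11: every term on the left is divisible by 2, so the LHS ≡ 0 (mod 2), but the RHS -11 is not — no integer solution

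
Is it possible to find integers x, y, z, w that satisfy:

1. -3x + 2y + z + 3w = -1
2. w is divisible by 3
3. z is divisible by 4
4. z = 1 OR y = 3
Yes

Take x = 5, y = 3, z = 8, w = 0. Substituting into each constraint:
  (1) -3(5) + 2(3) + 8 + 3(0) = -1 ✓
  (2) 0 = 3 × 0, remainder 0 ✓
  (3) 8 = 4 × 2, remainder 0 ✓
  (4) y = 3, target 3 ✓ (second branch holds)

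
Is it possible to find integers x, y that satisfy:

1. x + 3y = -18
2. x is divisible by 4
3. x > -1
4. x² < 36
Yes

Take x = 0, y = -6. Substituting into each constraint:
  (1) 0 + 3(-6) = -18 ✓
  (2) 0 = 4 × 0, remainder 0 ✓
  (3) 0 > -1 ✓
  (4) x² = (0)² = 0, and 0 < 36 ✓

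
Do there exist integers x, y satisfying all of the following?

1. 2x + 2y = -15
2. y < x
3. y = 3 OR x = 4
No

Even the single constraint (2x + 2y = -15) is infeasible over the integers.

  - 2x + 2y = -15: every term on the left is divisible by 2, so the LHS ≡ 0 (mod 2), but the RHS -15 is not — no integer solution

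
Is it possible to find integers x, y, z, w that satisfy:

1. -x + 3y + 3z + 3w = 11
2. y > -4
Yes

Take x = -11, y = 0, z = 0, w = 0. Substituting into each constraint:
  (1) 11 + 3(0) + 3(0) + 3(0) = 11 ✓
  (2) 0 > -4 ✓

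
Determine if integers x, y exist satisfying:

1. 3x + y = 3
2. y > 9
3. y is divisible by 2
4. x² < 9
No

A contradictory subset is {3x + y = 3, y > 9, x² < 9}. No integer assignment can satisfy these jointly:

  - 3x + y = 3: is a linear equation tying the variables together
  - y > 9: bounds one variable relative to a constant
  - x² < 9: restricts x to |x| ≤ 2

Range argument: with x ∈ [-2, 2], y ∈ [10, ∞], the left side of the equation is at least 4, but the right side is 3 < 4. No integer solution exists.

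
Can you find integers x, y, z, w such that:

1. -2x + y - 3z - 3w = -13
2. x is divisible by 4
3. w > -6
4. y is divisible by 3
Yes

Take x = -4, y = 0, z = 7, w = 0. Substituting into each constraint:
  (1) -2(-4) + 0 - 3(7) - 3(0) = -13 ✓
  (2) -4 = 4 × -1, remainder 0 ✓
  (3) 0 > -6 ✓
  (4) 0 = 3 × 0, remainder 0 ✓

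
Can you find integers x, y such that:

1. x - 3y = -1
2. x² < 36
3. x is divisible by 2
Yes

Take x = 2, y = 1. Substituting into each constraint:
  (1) 2 - 3(1) = -1 ✓
  (2) x² = (2)² = 4, and 4 < 36 ✓
  (3) 2 = 2 × 1, remainder 0 ✓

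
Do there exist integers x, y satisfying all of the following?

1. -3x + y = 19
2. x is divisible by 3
Yes

Take x = 0, y = 19. Substituting into each constraint:
  (1) -3(0) + 19 = 19 ✓
  (2) 0 = 3 × 0, remainder 0 ✓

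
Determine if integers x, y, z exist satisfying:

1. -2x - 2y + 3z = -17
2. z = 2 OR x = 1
Yes

Take x = 1, y = 9, z = 1. Substituting into each constraint:
  (1) -2(1) - 2(9) + 3(1) = -17 ✓
  (2) x = 1, target 1 ✓ (second branch holds)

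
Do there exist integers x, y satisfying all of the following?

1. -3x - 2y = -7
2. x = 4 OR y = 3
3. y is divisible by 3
No

A contradictory subset is {-3x - 2y = -7, x = 4 OR y = 3}. No integer assignment can satisfy these jointly:

  - -3x - 2y = -7: is a linear equation tying the variables together
  - x = 4 OR y = 3: forces a choice: either x = 4 or y = 3

Split on the disjunction (x = 4 OR y = 3):
  • If x = 4: with x = 4, every remaining term of the linear equation is divisible by 2, so the left side is ≡ 0 (mod 2); but the right side 5 ≡ 1 (mod 2). No integers can satisfy it.
  • If y = 3: with y = 3, every remaining term of the linear equation is divisible by 3, so the left side is ≡ 0 (mod 3); but the right side -1 ≡ 2 (mod 3). No integers can satisfy it.
Both branches are infeasible, so the system has no integer solution.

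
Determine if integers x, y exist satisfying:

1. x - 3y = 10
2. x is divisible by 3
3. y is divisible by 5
No

A contradictory subset is {x - 3y = 10, x is divisible by 3}. No integer assignment can satisfy these jointly:

  - x - 3y = 10: is a linear equation tying the variables together
  - x is divisible by 3: restricts x to multiples of 3

Modular obstruction: writing x = 3x', every remaining term of the linear equation is divisible by 3, so the left side is ≡ 0 (mod 3); but the right side 10 ≡ 1 (mod 3). No integers can satisfy it.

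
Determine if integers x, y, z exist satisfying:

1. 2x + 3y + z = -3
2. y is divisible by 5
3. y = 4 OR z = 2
Yes

Take x = 5, y = -5, z = 2. Substituting into each constraint:
  (1) 2(5) + 3(-5) + 2 = -3 ✓
  (2) -5 = 5 × -1, remainder 0 ✓
  (3) z = 2, target 2 ✓ (second branch holds)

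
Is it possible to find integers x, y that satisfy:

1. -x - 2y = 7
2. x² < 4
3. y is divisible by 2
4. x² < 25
Yes

Take x = 1, y = -4. Substituting into each constraint:
  (1) (-1) - 2(-4) = 7 ✓
  (2) x² = (1)² = 1, and 1 < 4 ✓
  (3) -4 = 2 × -2, remainder 0 ✓
  (4) x² = (1)² = 1, and 1 < 25 ✓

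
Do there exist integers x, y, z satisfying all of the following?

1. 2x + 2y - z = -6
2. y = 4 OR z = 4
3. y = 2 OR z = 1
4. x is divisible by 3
Yes

Take x = -3, y = 2, z = 4. Substituting into each constraint:
  (1) 2(-3) + 2(2) + (-4) = -6 ✓
  (2) z = 4, target 4 ✓ (second branch holds)
  (3) y = 2, target 2 ✓ (first branch holds)
  (4) -3 = 3 × -1, remainder 0 ✓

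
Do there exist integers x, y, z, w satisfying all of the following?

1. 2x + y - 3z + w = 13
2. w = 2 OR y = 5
Yes

Take x = 4, y = 5, z = 0, w = 0. Substituting into each constraint:
  (1) 2(4) + 5 - 3(0) + 0 = 13 ✓
  (2) y = 5, target 5 ✓ (second branch holds)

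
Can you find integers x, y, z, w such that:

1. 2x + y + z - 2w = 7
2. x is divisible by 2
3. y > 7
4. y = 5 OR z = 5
Yes

Take x = 0, y = 8, z = 5, w = 3. Substituting into each constraint:
  (1) 2(0) + 8 + 5 - 2(3) = 7 ✓
  (2) 0 = 2 × 0, remainder 0 ✓
  (3) 8 > 7 ✓
  (4) z = 5, target 5 ✓ (second branch holds)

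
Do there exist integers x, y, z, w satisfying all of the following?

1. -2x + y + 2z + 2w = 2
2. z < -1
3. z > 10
No

A contradictory subset is {z < -1, z > 10}. No integer assignment can satisfy these jointly:

  - z < -1: bounds one variable relative to a constant
  - z > 10: bounds one variable relative to a constant

Direct contradiction: the bounds on z require z ≥ 11 and z ≤ -2 simultaneously, which is empty.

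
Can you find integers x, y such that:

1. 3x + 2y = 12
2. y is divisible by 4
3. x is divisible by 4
Yes

Take x = 4, y = 0. Substituting into each constraint:
  (1) 3(4) + 2(0) = 12 ✓
  (2) 0 = 4 × 0, remainder 0 ✓
  (3) 4 = 4 × 1, remainder 0 ✓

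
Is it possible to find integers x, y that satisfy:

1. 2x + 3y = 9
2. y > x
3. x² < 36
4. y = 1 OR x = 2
No

A contradictory subset is {2x + 3y = 9, y > x, y = 1 OR x = 2}. No integer assignment can satisfy these jointly:

  - 2x + 3y = 9: is a linear equation tying the variables together
  - y > x: bounds one variable relative to another variable
  - y = 1 OR x = 2: forces a choice: either y = 1 or x = 2

Split on the disjunction (y = 1 OR x = 2):
  • If y = 1: the equation forces x = 3, giving (y, x) = (1, 3), which violates y > x.
  • If x = 2: with x = 2, every remaining term of the linear equation is divisible by 3, so the left side is ≡ 0 (mod 3); but the right side 5 ≡ 2 (mod 3). No integers can satisfy it.
Both branches are infeasible, so the system has no integer solution.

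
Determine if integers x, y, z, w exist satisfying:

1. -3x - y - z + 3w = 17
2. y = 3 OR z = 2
Yes

Take x = 0, y = -19, z = 2, w = 0. Substituting into each constraint:
  (1) -3(0) + 19 + (-2) + 3(0) = 17 ✓
  (2) z = 2, target 2 ✓ (second branch holds)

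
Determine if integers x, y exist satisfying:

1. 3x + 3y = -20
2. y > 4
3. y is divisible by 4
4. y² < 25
No

Even the single constraint (3x + 3y = -20) is infeasible over the integers.

  - 3x + 3y = -20: every term on the left is divisible by 3, so the LHS ≡ 0 (mod 3), but the RHS -20 is not — no integer solution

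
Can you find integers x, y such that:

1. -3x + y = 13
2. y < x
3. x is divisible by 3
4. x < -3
Yes

Take x = -9, y = -14. Substituting into each constraint:
  (1) -3(-9) + (-14) = 13 ✓
  (2) -14 < -9 ✓
  (3) -9 = 3 × -3, remainder 0 ✓
  (4) -9 < -3 ✓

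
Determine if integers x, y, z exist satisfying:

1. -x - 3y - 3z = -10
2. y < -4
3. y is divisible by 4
Yes

Take x = 1, y = -8, z = 11. Substituting into each constraint:
  (1) (-1) - 3(-8) - 3(11) = -10 ✓
  (2) -8 < -4 ✓
  (3) -8 = 4 × -2, remainder 0 ✓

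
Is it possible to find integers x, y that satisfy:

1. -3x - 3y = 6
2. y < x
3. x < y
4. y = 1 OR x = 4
No

A contradictory subset is {y < x, x < y}. No integer assignment can satisfy these jointly:

  - y < x: bounds one variable relative to another variable
  - x < y: bounds one variable relative to another variable

Direct contradiction: x > y and y > x cannot both hold.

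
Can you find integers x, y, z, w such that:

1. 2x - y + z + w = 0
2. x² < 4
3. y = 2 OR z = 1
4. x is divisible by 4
Yes

Take x = 0, y = 2, z = 0, w = 2. Substituting into each constraint:
  (1) 2(0) + (-2) + 0 + 2 = 0 ✓
  (2) x² = (0)² = 0, and 0 < 4 ✓
  (3) y = 2, target 2 ✓ (first branch holds)
  (4) 0 = 4 × 0, remainder 0 ✓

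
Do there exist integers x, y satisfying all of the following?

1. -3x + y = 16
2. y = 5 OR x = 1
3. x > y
No

The full constraint system is jointly infeasible over the integers. Each constraint and what it forces:

  - -3x + y = 16: is a linear equation tying the variables together
  - y = 5 OR x = 1: forces a choice: either y = 5 or x = 1
  - x > y: bounds one variable relative to another variable

Split on the disjunction (y = 5 OR x = 1):
  • If y = 5: with y = 5, every remaining term of the linear equation is divisible by 3, so the left side is ≡ 0 (mod 3); but the right side 11 ≡ 2 (mod 3). No integers can satisfy it.
  • If x = 1: the equation forces y = 19, giving (x, y) = (1, 19), which violates x > y.
Both branches are infeasible, so the system has no integer solution.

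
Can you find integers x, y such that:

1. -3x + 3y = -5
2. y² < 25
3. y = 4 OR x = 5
No

Even the single constraint (-3x + 3y = -5) is infeasible over the integers.

  - -3x + 3y = -5: every term on the left is divisible by 3, so the LHS ≡ 0 (mod 3), but the RHS -5 is not — no integer solution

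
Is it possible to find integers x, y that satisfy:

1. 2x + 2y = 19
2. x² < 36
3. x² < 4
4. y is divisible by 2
No

Even the single constraint (2x + 2y = 19) is infeasible over the integers.

  - 2x + 2y = 19: every term on the left is divisible by 2, so the LHS ≡ 0 (mod 2), but the RHS 19 is not — no integer solution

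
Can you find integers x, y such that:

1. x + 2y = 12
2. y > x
Yes

Take x = 2, y = 5. Substituting into each constraint:
  (1) 2 + 2(5) = 12 ✓
  (2) 5 > 2 ✓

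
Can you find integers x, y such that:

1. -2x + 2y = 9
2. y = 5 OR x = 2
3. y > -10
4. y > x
No

Even the single constraint (-2x + 2y = 9) is infeasible over the integers.

  - -2x + 2y = 9: every term on the left is divisible by 2, so the LHS ≡ 0 (mod 2), but the RHS 9 is not — no integer solution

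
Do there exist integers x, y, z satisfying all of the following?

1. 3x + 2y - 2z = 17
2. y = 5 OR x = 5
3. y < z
Yes

Take x = 7, y = 5, z = 7. Substituting into each constraint:
  (1) 3(7) + 2(5) - 2(7) = 17 ✓
  (2) y = 5, target 5 ✓ (first branch holds)
  (3) 5 < 7 ✓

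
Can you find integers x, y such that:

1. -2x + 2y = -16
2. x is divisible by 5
Yes

Take x = 0, y = -8. Substituting into each constraint:
  (1) -2(0) + 2(-8) = -16 ✓
  (2) 0 = 5 × 0, remainder 0 ✓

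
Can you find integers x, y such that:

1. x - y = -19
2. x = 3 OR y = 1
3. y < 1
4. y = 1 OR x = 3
No

A contradictory subset is {x - y = -19, x = 3 OR y = 1, y < 1}. No integer assignment can satisfy these jointly:

  - x - y = -19: is a linear equation tying the variables together
  - x = 3 OR y = 1: forces a choice: either x = 3 or y = 1
  - y < 1: bounds one variable relative to a constant

Split on the disjunction (x = 3 OR y = 1):
  • If x = 3: the equation forces y = 22, which contradicts the bound y ≤ 0.
  • If y = 1: this contradicts the bound y ≤ 0.
Both branches are infeasible, so the system has no integer solution.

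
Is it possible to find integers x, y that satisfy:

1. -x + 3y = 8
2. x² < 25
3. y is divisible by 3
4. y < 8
Yes

Take x = 1, y = 3. Substituting into each constraint:
  (1) (-1) + 3(3) = 8 ✓
  (2) x² = (1)² = 1, and 1 < 25 ✓
  (3) 3 = 3 × 1, remainder 0 ✓
  (4) 3 < 8 ✓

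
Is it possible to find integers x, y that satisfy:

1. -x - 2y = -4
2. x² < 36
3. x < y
Yes

Take x = 0, y = 2. Substituting into each constraint:
  (1) 0 - 2(2) = -4 ✓
  (2) x² = (0)² = 0, and 0 < 36 ✓
  (3) 0 < 2 ✓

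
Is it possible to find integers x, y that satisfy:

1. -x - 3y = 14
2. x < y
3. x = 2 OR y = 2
Yes

Take x = -20, y = 2. Substituting into each constraint:
  (1) 20 - 3(2) = 14 ✓
  (2) -20 < 2 ✓
  (3) y = 2, target 2 ✓ (second branch holds)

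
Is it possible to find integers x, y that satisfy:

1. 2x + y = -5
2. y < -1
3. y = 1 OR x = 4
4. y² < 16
No

The full constraint system is jointly infeasible over the integers. Each constraint and what it forces:

  - 2x + y = -5: is a linear equation tying the variables together
  - y < -1: bounds one variable relative to a constant
  - y = 1 OR x = 4: forces a choice: either y = 1 or x = 4
  - y² < 16: restricts y to |y| ≤ 3

Split on the disjunction (y = 1 OR x = 4):
  • If y = 1: this contradicts the bound y ≤ -2.
  • If x = 4: the equation forces y = -13, but y² < 16 requires |y| ≤ 3.
Both branches are infeasible, so the system has no integer solution.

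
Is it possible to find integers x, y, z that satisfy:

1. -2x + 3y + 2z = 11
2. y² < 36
Yes

Take x = 0, y = 3, z = 1. Substituting into each constraint:
  (1) -2(0) + 3(3) + 2(1) = 11 ✓
  (2) y² = (3)² = 9, and 9 < 36 ✓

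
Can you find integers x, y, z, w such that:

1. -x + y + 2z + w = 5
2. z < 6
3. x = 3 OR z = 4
Yes

Take x = 0, y = -3, z = 4, w = 0. Substituting into each constraint:
  (1) 0 + (-3) + 2(4) + 0 = 5 ✓
  (2) 4 < 6 ✓
  (3) z = 4, target 4 ✓ (second branch holds)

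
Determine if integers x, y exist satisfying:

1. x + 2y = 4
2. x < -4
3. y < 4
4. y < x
No

A contradictory subset is {x + 2y = 4, x < -4, y < x}. No integer assignment can satisfy these jointly:

  - x + 2y = 4: is a linear equation tying the variables together
  - x < -4: bounds one variable relative to a constant
  - y < x: bounds one variable relative to another variable

Propagating the comparison: y < x and x ≤ -5 give y ≤ -6. Range argument: with x ∈ [−∞, -5], y ∈ [−∞, -6], the left side of the equation is at most -17, but the right side is 4 > -17. No integer solution exists.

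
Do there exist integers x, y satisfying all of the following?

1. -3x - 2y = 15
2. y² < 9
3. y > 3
No

A contradictory subset is {y² < 9, y > 3}. No integer assignment can satisfy these jointly:

  - y² < 9: restricts y to |y| ≤ 2
  - y > 3: bounds one variable relative to a constant

Direct contradiction: the bounds on y require y ≥ 4 and y ≤ 2 simultaneously, which is empty.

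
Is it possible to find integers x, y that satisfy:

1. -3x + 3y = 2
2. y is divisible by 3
No

Even the single constraint (-3x + 3y = 2) is infeasible over the integers.

  - -3x + 3y = 2: every term on the left is divisible by 3, so the LHS ≡ 0 (mod 3), but the RHS 2 is not — no integer solution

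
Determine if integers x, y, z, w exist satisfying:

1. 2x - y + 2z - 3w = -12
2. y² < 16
Yes

Take x = 0, y = 0, z = -6, w = 0. Substituting into each constraint:
  (1) 2(0) + 0 + 2(-6) - 3(0) = -12 ✓
  (2) y² = (0)² = 0, and 0 < 16 ✓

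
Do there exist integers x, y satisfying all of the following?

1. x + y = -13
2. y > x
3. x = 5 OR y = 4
Yes

Take x = -17, y = 4. Substituting into each constraint:
  (1) (-17) + 4 = -13 ✓
  (2) 4 > -17 ✓
  (3) y = 4, target 4 ✓ (second branch holds)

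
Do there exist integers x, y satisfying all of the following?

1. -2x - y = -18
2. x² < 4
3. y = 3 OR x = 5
No

The full constraint system is jointly infeasible over the integers. Each constraint and what it forces:

  - -2x - y = -18: is a linear equation tying the variables together
  - x² < 4: restricts x to |x| ≤ 1
  - y = 3 OR x = 5: forces a choice: either y = 3 or x = 5

Split on the disjunction (y = 3 OR x = 5):
  • If y = 3: with y = 3, every remaining term of the linear equation is divisible by 2, so the left side is ≡ 0 (mod 2); but the right side -15 ≡ 1 (mod 2). No integers can satisfy it.
  • If x = 5: this contradicts x² < 4, which requires |x| ≤ 1.
Both branches are infeasible, so the system has no integer solution.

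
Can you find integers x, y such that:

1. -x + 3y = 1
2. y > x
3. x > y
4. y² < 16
No

A contradictory subset is {y > x, x > y}. No integer assignment can satisfy these jointly:

  - y > x: bounds one variable relative to another variable
  - x > y: bounds one variable relative to another variable

Direct contradiction: y > x and x > y cannot both hold.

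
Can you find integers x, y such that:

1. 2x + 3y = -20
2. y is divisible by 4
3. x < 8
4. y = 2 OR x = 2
Yes

Take x = 2, y = -8. Substituting into each constraint:
  (1) 2(2) + 3(-8) = -20 ✓
  (2) -8 = 4 × -2, remainder 0 ✓
  (3) 2 < 8 ✓
  (4) x = 2, target 2 ✓ (second branch holds)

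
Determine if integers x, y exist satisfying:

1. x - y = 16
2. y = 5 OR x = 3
Yes

Take x = 3, y = -13. Substituting into each constraint:
  (1) 3 + 13 = 16 ✓
  (2) x = 3, target 3 ✓ (second branch holds)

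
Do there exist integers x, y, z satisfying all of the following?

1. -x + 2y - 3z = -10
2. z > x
Yes

Take x = -2, y = -6, z = 0. Substituting into each constraint:
  (1) 2 + 2(-6) - 3(0) = -10 ✓
  (2) 0 > -2 ✓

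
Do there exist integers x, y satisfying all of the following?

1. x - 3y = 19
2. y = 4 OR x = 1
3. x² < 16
Yes

Take x = 1, y = -6. Substituting into each constraint:
  (1) 1 - 3(-6) = 19 ✓
  (2) x = 1, target 1 ✓ (second branch holds)
  (3) x² = (1)² = 1, and 1 < 16 ✓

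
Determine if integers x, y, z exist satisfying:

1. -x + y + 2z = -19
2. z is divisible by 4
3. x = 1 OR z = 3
Yes

Take x = 1, y = -18, z = 0. Substituting into each constraint:
  (1) (-1) + (-18) + 2(0) = -19 ✓
  (2) 0 = 4 × 0, remainder 0 ✓
  (3) x = 1, target 1 ✓ (first branch holds)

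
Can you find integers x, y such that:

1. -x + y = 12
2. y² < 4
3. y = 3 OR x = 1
No

The full constraint system is jointly infeasible over the integers. Each constraint and what it forces:

  - -x + y = 12: is a linear equation tying the variables together
  - y² < 4: restricts y to |y| ≤ 1
  - y = 3 OR x = 1: forces a choice: either y = 3 or x = 1

Split on the disjunction (y = 3 OR x = 1):
  • If y = 3: this contradicts y² < 4, which requires |y| ≤ 1.
  • If x = 1: the equation forces y = 13, but y² < 4 requires |y| ≤ 1.
Both branches are infeasible, so the system has no integer solution.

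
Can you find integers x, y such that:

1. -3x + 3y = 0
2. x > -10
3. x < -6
Yes

Take x = -7, y = -7. Substituting into each constraint:
  (1) -3(-7) + 3(-7) = 0 ✓
  (2) -7 > -10 ✓
  (3) -7 < -6 ✓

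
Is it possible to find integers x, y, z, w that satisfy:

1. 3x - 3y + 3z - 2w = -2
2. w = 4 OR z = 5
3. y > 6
Yes

Take x = 9, y = 7, z = 0, w = 4. Substituting into each constraint:
  (1) 3(9) - 3(7) + 3(0) - 2(4) = -2 ✓
  (2) w = 4, target 4 ✓ (first branch holds)
  (3) 7 > 6 ✓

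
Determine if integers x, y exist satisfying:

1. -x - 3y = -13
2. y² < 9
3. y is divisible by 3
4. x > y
Yes

Take x = 13, y = 0. Substituting into each constraint:
  (1) (-13) - 3(0) = -13 ✓
  (2) y² = (0)² = 0, and 0 < 9 ✓
  (3) 0 = 3 × 0, remainder 0 ✓
  (4) 13 > 0 ✓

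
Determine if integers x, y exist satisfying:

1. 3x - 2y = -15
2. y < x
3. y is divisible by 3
Yes

Take x = -17, y = -18. Substituting into each constraint:
  (1) 3(-17) - 2(-18) = -15 ✓
  (2) -18 < -17 ✓
  (3) -18 = 3 × -6, remainder 0 ✓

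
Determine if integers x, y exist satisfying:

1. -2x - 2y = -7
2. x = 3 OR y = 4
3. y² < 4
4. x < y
No

Even the single constraint (-2x - 2y = -7) is infeasible over the integers.

  - -2x - 2y = -7: every term on the left is divisible by 2, so the LHS ≡ 0 (mod 2), but the RHS -7 is not — no integer solution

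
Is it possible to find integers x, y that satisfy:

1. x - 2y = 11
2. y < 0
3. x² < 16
Yes

Take x = 1, y = -5. Substituting into each constraint:
  (1) 1 - 2(-5) = 11 ✓
  (2) -5 < 0 ✓
  (3) x² = (1)² = 1, and 1 < 16 ✓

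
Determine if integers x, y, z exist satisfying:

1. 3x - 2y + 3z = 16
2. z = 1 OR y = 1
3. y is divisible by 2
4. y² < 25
Yes

Take x = 3, y = -2, z = 1. Substituting into each constraint:
  (1) 3(3) - 2(-2) + 3(1) = 16 ✓
  (2) z = 1, target 1 ✓ (first branch holds)
  (3) -2 = 2 × -1, remainder 0 ✓
  (4) y² = (-2)² = 4, and 4 < 25 ✓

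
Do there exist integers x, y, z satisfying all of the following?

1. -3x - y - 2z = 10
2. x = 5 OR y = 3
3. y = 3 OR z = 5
Yes

Take x = -5, y = 3, z = 1. Substituting into each constraint:
  (1) -3(-5) + (-3) - 2(1) = 10 ✓
  (2) y = 3, target 3 ✓ (second branch holds)
  (3) y = 3, target 3 ✓ (first branch holds)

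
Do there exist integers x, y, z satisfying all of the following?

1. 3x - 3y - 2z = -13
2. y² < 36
Yes

Take x = 0, y = 3, z = 2. Substituting into each constraint:
  (1) 3(0) - 3(3) - 2(2) = -13 ✓
  (2) y² = (3)² = 9, and 9 < 36 ✓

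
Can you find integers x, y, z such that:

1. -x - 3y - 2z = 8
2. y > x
Yes

Take x = -2, y = 0, z = -3. Substituting into each constraint:
  (1) 2 - 3(0) - 2(-3) = 8 ✓
  (2) 0 > -2 ✓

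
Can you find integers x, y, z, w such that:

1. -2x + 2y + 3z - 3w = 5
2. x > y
Yes

Take x = 0, y = -2, z = 3, w = 0. Substituting into each constraint:
  (1) -2(0) + 2(-2) + 3(3) - 3(0) = 5 ✓
  (2) 0 > -2 ✓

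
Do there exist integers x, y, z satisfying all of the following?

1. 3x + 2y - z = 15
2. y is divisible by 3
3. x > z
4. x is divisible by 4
Yes

Take x = 0, y = 0, z = -15. Substituting into each constraint:
  (1) 3(0) + 2(0) + 15 = 15 ✓
  (2) 0 = 3 × 0, remainder 0 ✓
  (3) 0 > -15 ✓
  (4) 0 = 4 × 0, remainder 0 ✓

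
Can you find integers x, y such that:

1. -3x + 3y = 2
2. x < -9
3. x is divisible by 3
No

Even the single constraint (-3x + 3y = 2) is infeasible over the integers.

  - -3x + 3y = 2: every term on the left is divisible by 3, so the LHS ≡ 0 (mod 3), but the RHS 2 is not — no integer solution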